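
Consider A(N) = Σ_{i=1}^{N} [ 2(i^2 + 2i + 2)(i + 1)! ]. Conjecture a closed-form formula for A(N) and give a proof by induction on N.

We claim A(N) = (2N + 2)(N + 2)! - 4 for all N ≥ 1.
Base case (N = 1): A(1) = 20, and the closed form gives 20. They agree.
Inductive step: suppose the statement holds for some i ≥ 1, so A(i) = (2i + 2)(i + 2)! - 4.
Then A(i+1) = A(i) + (2(i^2 + 4i + 5)(i + 2)!) = ((2i + 2)(i + 2)! - 4) + (2(i^2 + 4i + 5)(i + 2)!).
Simplifying, A(i+1) = (2(i+1) + 2)((i+1) + 2)! - 4,
which is the closed form with N = i+1.
By the principle of mathematical induction, the result holds for all N ≥ 1.

A(N) = (2N + 2)(N + 2)! - 4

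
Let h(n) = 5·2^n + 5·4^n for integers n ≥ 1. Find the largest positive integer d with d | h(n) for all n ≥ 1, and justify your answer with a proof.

d = 10

Computing the first values: h(1) = 30 and h(2) = 100; gcd(30, 100) = 10, so d ≤ 10.
We prove 10 | 5·2^n + 5·4^n for all n ≥ 1 by induction on n.
Base case (n = 1): h(1) = 30 = 10·(3), so 10 | h(1).
Inductive step: suppose the statement holds for some i ≥ 1, i.e. 10 | h(i). Then
h(i+1) − 4·h(i) = (5·2^(i+1) + 5·4^(i+1)) − 4·(5·2^i + 5·4^i) = (5)·2^i·(2 − 4) = (-10)·2^i. Since 10 | h(i) by the inductive hypothesis, 10 | 4·h(i); and 10 | -10 since -10 = 10·-1. Therefore 10 | h(i+1).
By induction, the statement is established for all n ≥ 1.
Therefore the largest such d is 10.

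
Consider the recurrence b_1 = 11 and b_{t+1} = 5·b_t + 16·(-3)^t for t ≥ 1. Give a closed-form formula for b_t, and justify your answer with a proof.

Computing the first terms: b_1 = 11, b_2 = 7, b_3 = 179. This suggests b_t = -2(-3)^t + 5^t.
Base case (t = 1): the formula gives 11 = 11 = b_1.
Inductive step: assume the claim holds for t = m, so b_m = -2(-3)^m + 5^m.
Then b_{m+1} = 5·b_m + 16·(-3)^m = 5·(-2(-3)^m + 5^m) + 16·(-3)^m = -2(-3)^(m + 1) + 5^(m + 1),
which is the claimed formula at t = m+1.
This completes the induction.

b_t = -2(-3)^t + 5^t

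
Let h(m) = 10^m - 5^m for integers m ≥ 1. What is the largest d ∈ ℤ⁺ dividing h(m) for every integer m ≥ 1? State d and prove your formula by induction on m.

d = 5

Computing the first values: h(1) = 5 and h(2) = 75; gcd(5, 75) = 5, so d ≤ 5.
We prove 5 | 10^m - 5^m for all m ≥ 1 by induction on m.
Base case (m = 1): h(1) = 5 = 5·(1), so 5 | h(1).
For the inductive step, assume it holds for an arbitrary i ≥ 1, i.e. 5 | h(i). Then
10^{i+1} − 5^{i+1} = 10·10^i − 5·5^i = 10·(10^i − 5^i) + (5)·5^i. The first term is divisible by 5 by the inductive hypothesis, and the second term (5)·5^i is divisible by 5 since 5 | 5. Hence 5 | h(i+1).
Hence, by induction on m, the claim holds for every m ≥ 1.
Therefore the largest such d is 5.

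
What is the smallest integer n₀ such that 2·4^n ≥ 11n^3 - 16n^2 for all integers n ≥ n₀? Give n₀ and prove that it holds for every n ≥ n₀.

At n = 3: 128 < 153, so the inequality fails and n₀ ≥ 4. We prove 2·4^n ≥ 11n^3 - 16n^2 for all n ≥ 4.
For the base case n = 4: 2·4^n = 512 and 11n^3 - 16n^2 = 448, so 512 ≥ 448.
Inductive step: suppose the statement holds for some k ≥ 4, so 2·4^k ≥ 11k^3 - 16k^2.
Then 2·4^(k + 1) = 4·(2·4^k) ≥ 4·(11k^3 - 16k^2).
Also, for k ≥ 4 we have 4·(11k^3 - 16k^2) ≥ 11(k+1)^3 - 16(k+1)^2, since 4·(11k^3 - 16k^2) − (11(k+1)^3 - 16(k+1)^2) = 33k^3 - 81k^2 - k + 5, which is nonnegative for all k ≥ 4.
Combining, 2·4^(k + 1) ≥ 11(k+1)^3 - 16(k+1)^2.
This completes the induction.
Hence the smallest such n₀ is 4.

n₀ = 4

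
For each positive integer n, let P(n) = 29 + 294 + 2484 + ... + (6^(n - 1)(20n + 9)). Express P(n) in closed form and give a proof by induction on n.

P(n) = 6^n(4n + 1) - 1

We claim P(n) = 6^n(4n + 1) - 1 for all n ≥ 1.
When n = 1: P(1) = 29, and the closed form gives 29. They agree.
Suppose the result is true for n = k, so P(k) = 6^k(4k + 1) - 1.
Then P(k+1) = P(k) + (6^k(20k + 29)) = (6^k(4k + 1) - 1) + (6^k(20k + 29)).
Simplifying, P(k+1) = 24·6^k·k + 30·6^k - 1 = 6^(k+1)(4(k+1) + 1) - 1,
which is the closed form with n = k+1.
This completes the induction.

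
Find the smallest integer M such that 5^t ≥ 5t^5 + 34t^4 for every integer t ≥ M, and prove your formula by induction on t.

M = 8

At t = 7: 78125 < 165669, so the inequality fails and M ≥ 8. We prove 5^t ≥ 5t^5 + 34t^4 for all t ≥ 8.
Base case (t = 8): 5^t = 390625 and 5t^5 + 34t^4 = 303104, so 390625 ≥ 303104.
Inductive step: assume the claim holds for t = r, so 5^r ≥ 5r^5 + 34r^4.
Then 5^(r + 1) = 5·(5^r) ≥ 5·(5r^5 + 34r^4).
Also, for r ≥ 8 we have 5·(5r^5 + 34r^4) ≥ 5(r+1)^5 + 34(r+1)^4, since 5·(5r^5 + 34r^4) − (5(r+1)^5 + 34(r+1)^4) = 20r^5 + 111r^4 - 186r^3 - 254r^2 - 161r - 39, which is nonnegative for all r ≥ 8.
Combining, 5^(r + 1) ≥ 5(r+1)^5 + 34(r+1)^4.
By the principle of mathematical induction, the result holds for all t ≥ 8.
Hence the smallest such M is 8.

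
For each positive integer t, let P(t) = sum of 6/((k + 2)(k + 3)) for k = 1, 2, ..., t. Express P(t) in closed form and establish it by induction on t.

We claim P(t) = 2t/(t + 3) for all t ≥ 1.
Base step (t = 1): P(1) = 1/2, and the closed form gives 1/2. They agree.
Suppose the result is true for t = k, so P(k) = 2k/(k + 3).
Then P(k+1) = P(k) + (6/((k + 3)(k + 4))) = (2k/(k + 3)) + (6/((k + 3)(k + 4))).
Simplifying, P(k+1) = 2(k + 1)/(k + 4) = 2(k+1)/((k+1) + 3),
which is the closed form with t = k+1.
By the principle of mathematical induction, the result holds for all t ≥ 1.

P(t) = 2t/(t + 3)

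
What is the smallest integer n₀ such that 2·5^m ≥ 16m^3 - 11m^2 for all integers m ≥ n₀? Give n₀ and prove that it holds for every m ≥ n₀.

At m = 3: 250 < 333, so the inequality fails and n₀ ≥ 4. We prove 2·5^m ≥ 16m^3 - 11m^2 for all m ≥ 4.
When m = 4: 2·5^m = 1250 and 16m^3 - 11m^2 = 848, so 1250 ≥ 848.
For the inductive step, assume it holds for an arbitrary i ≥ 4, so 2·5^i ≥ 16i^3 - 11i^2.
Then 2·5^(i + 1) = 5·(2·5^i) ≥ 5·(16i^3 - 11i^2).
Also, for i ≥ 4 we have 5·(16i^3 - 11i^2) ≥ 16(i+1)^3 - 11(i+1)^2, since 5·(16i^3 - 11i^2) − (16(i+1)^3 - 11(i+1)^2) = 64i^3 - 92i^2 - 26i - 5, which is nonnegative for all i ≥ 4.
Combining, 2·5^(i + 1) ≥ 16(i+1)^3 - 11(i+1)^2.
Hence, by induction on m, the claim holds for every m ≥ 4.
Hence the smallest such n₀ is 4.

n₀ = 4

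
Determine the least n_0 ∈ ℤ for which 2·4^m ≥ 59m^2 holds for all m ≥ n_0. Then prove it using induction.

At m = 4: 512 < 944, so the inequality fails and n_0 ≥ 5. We prove 2·4^m ≥ 59m^2 for all m ≥ 5.
Base case (m = 5): 2·4^m = 2048 and 59m^2 = 1475, so 2048 ≥ 1475.
Inductive step: suppose the statement holds for some p ≥ 5, so 2·4^p ≥ 59p^2.
Then 2·4^(p + 1) = 4·(2·4^p) ≥ 4·(59p^2).
Also, for p ≥ 5 we have 4·(59p^2) ≥ 59(p+1)^2, since 4 ≥ (1 + 1/p)^2 for all p ≥ 5.
Combining, 2·4^(p + 1) ≥ 59(p+1)^2.
Hence, by induction on m, the claim holds for every m ≥ 5.
Hence the smallest such n_0 is 5.

n_0 = 5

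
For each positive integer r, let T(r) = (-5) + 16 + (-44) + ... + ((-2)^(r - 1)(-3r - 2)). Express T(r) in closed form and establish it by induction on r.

We claim T(r) = (-2)^r(r + 1) - 1 for all r ≥ 1.
Base step (r = 1): T(1) = -5, and the closed form gives -5. They agree.
For the inductive step, assume it holds for an arbitrary m ≥ 1, so T(m) = (-2)^m(m + 1) - 1.
Then T(m+1) = T(m) + ((-2)^m(-3m - 5)) = ((-2)^m(m + 1) - 1) + ((-2)^m(-3m - 5)).
Simplifying, T(m+1) = -2(-2)^m·m - 4(-2)^m - 1 = (-2)^(m+1)((m+1) + 1) - 1,
which is the closed form with r = m+1.
By induction, the statement is established for all r ≥ 1.

T(r) = (-2)^r(r + 1) - 1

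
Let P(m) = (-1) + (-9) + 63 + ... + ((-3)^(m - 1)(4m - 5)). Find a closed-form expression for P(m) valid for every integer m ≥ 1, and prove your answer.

P(m) = (-3)^m(-m + 1) - 1

We claim P(m) = (-3)^m(-m + 1) - 1 for all m ≥ 1.
When m = 1: P(1) = -1, and the closed form gives -1. They agree.
For the inductive step, assume it holds for an arbitrary k ≥ 1, so P(k) = (-3)^k(-k + 1) - 1.
Then P(k+1) = P(k) + ((-3)^k(4k - 1)) = ((-3)^k(-k + 1) - 1) + ((-3)^k(4k - 1)).
Simplifying, P(k+1) = 3(-3)^k·k - 1 = (-3)^(k+1)(-(k+1) + 1) - 1,
which is the closed form with m = k+1.
By induction, the statement is established for all m ≥ 1.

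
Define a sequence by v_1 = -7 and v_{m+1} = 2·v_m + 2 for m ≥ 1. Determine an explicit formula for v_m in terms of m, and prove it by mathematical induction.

Computing the first terms: v_1 = -7, v_2 = -12, v_3 = -22. This suggests v_m = -5·2^(m - 1) - 2.
For the base case m = 1: the formula gives -7 = -7 = v_1.
Inductive step: assume the claim holds for m = k, so v_k = -5·2^(k - 1) - 2.
Then v_{k+1} = 2·v_k + 2 = 2·(-5·2^(k - 1) - 2) + 2 = -5·2^k - 2 = -5·2^((k+1) - 1) - 2,
which is the claimed formula at m = k+1.
By the principle of mathematical induction, the result holds for all m ≥ 1.

v_m = -5·2^(m - 1) - 2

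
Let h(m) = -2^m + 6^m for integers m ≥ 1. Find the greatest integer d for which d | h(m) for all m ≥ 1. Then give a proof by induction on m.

Computing the first values: h(1) = 4 and h(2) = 32; gcd(4, 32) = 4, so d ≤ 4.
We prove 4 | -2^m + 6^m for all m ≥ 1 by induction on m.
For the base case m = 1: h(1) = 4 = 4·(1), so 4 | h(1).
For the inductive step, assume it holds for an arbitrary k ≥ 1, i.e. 4 | h(k). Then
6^{k+1} − 2^{k+1} = 6·6^k − 2·2^k = 6·(6^k − 2^k) + (4)·2^k. The first term is divisible by 4 by the inductive hypothesis, and the second term (4)·2^k is divisible by 4 since 4 | 4. Hence 4 | h(k+1).
By the principle of mathematical induction, the result holds for all m ≥ 1.
Therefore the largest such d is 4.

d = 4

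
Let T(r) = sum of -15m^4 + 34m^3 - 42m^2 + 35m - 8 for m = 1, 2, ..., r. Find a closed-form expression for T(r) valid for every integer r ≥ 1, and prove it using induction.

T(r) = -r(3r^4 - r^3 + 2r^2 - 5r - 3)

We claim T(r) = -r(3r^4 - r^3 + 2r^2 - 5r - 3) for all r ≥ 1.
Base step (r = 1): T(1) = 4, and the closed form gives 4. They agree.
For the inductive step, assume it holds for an arbitrary m ≥ 1, so T(m) = m(-3m^4 + m^3 - 2m^2 + 5m + 3).
Then T(m+1) = T(m) + (-15m^4 - 26m^3 - 30m^2 - 7m + 4) = (m(-3m^4 + m^3 - 2m^2 + 5m + 3)) + (-15m^4 - 26m^3 - 30m^2 - 7m + 4).
Simplifying, T(m+1) = -(m + 1)(3m^4 + 11m^3 + 17m^2 + 8m - 4) = -(m+1)(3(m+1)^4 - (m+1)^3 + 2(m+1)^2 - 5(m+1) - 3),
which is the closed form with r = m+1.
By the principle of mathematical induction, the result holds for all r ≥ 1.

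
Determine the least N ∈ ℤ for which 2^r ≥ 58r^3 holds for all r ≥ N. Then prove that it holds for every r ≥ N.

N = 19

At r = 18: 262144 < 338256, so the inequality fails and N ≥ 19. We prove 2^r ≥ 58r^3 for all r ≥ 19.
Base case (r = 19): 2^r = 524288 and 58r^3 = 397822, so 524288 ≥ 397822.
For the inductive step, assume it holds for an arbitrary i ≥ 19, so 2^i ≥ 58i^3.
Then 2^(i + 1) = 2·(2^i) ≥ 2·(58i^3).
Also, for i ≥ 19 we have 2·(58i^3) ≥ 58(i+1)^3, since 2 ≥ (1 + 1/i)^3 for all i ≥ 19.
Combining, 2^(i + 1) ≥ 58(i+1)^3.
This completes the induction.
Hence the smallest such N is 19.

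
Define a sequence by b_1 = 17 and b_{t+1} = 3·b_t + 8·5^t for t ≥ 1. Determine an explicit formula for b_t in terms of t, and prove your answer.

b_t = -3^t + 4·5^t

Computing the first terms: b_1 = 17, b_2 = 91, b_3 = 473. This suggests b_t = -3^t + 4·5^t.
Base case (t = 1): the formula gives 17 = 17 = b_1.
Suppose the result is true for t = k, so b_k = -3^k + 4·5^k.
Then b_{k+1} = 3·b_k + 8·5^k = 3·(-3^k + 4·5^k) + 8·5^k = -3^(k + 1) + 4·5^(k + 1),
which is the claimed formula at t = k+1.
This completes the induction.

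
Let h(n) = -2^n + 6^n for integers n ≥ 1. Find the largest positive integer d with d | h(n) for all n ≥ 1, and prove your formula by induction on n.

Computing the first values: h(1) = 4 and h(2) = 32; gcd(4, 32) = 4, so d ≤ 4.
We prove 4 | -2^n + 6^n for all n ≥ 1 by induction on n.
For the base case n = 1: h(1) = 4 = 4·(1), so 4 | h(1).
Suppose the result is true for n = j, i.e. 4 | h(j). Then
6^{j+1} − 2^{j+1} = 6·6^j − 2·2^j = 6·(6^j − 2^j) + (4)·2^j. The first term is divisible by 4 by the inductive hypothesis, and the second term (4)·2^j is divisible by 4 since 4 | 4. Hence 4 | h(j+1).
This completes the induction.
Therefore the largest such d is 4.

d = 4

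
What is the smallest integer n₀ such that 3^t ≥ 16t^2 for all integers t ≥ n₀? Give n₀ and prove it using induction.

n₀ = 6

At t = 5: 243 < 400, so the inequality fails and n₀ ≥ 6. We prove 3^t ≥ 16t^2 for all t ≥ 6.
For the base case t = 6: 3^t = 729 and 16t^2 = 576, so 729 ≥ 576.
Inductive step: suppose the statement holds for some i ≥ 6, so 3^i ≥ 16i^2.
Then 3^(i + 1) = 3·(3^i) ≥ 3·(16i^2).
Also, for i ≥ 6 we have 3·(16i^2) ≥ 16(i+1)^2, since 3 ≥ (1 + 1/i)^2 for all i ≥ 6.
Combining, 3^(i + 1) ≥ 16(i+1)^2.
By the principle of mathematical induction, the result holds for all t ≥ 6.
Hence the smallest such n₀ is 6.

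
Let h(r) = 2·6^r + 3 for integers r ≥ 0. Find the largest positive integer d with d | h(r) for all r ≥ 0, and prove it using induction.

Computing the first values: h(0) = 5 and h(1) = 15; gcd(5, 15) = 5, so d ≤ 5.
We prove 5 | 2·6^r + 3 for all r ≥ 0 by induction on r.
Base case (r = 0): h(0) = 5 = 5·(1), so 5 | h(0).
For the inductive step, assume it holds for an arbitrary i ≥ 0, i.e. 5 | h(i). Then
h(i+1) = 2·6^(i+1) + 3 = 6·(2·6^i + 3) - 15 = 6·h(i) - 15. The first term is divisible by 5 by the inductive hypothesis, and -15 is divisible by 5. Hence 5 | h(i+1).
By the principle of mathematical induction, the result holds for all r ≥ 0.
Therefore the largest such d is 5.

d = 5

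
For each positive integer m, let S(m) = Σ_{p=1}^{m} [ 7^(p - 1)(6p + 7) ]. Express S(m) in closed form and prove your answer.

S(m) = 7^m(m + 1) - 1

We claim S(m) = 7^m(m + 1) - 1 for all m ≥ 1.
When m = 1: S(1) = 13, and the closed form gives 13. They agree.
Inductive step: assume the claim holds for m = p, so S(p) = 7^p(p + 1) - 1.
Then S(p+1) = S(p) + (7^p(6p + 13)) = (7^p(p + 1) - 1) + (7^p(6p + 13)).
Simplifying, S(p+1) = 7·7^p·p + 14·7^p - 1 = 7^(p+1)((p+1) + 1) - 1,
which is the closed form with m = p+1.
By the principle of mathematical induction, the result holds for all m ≥ 1.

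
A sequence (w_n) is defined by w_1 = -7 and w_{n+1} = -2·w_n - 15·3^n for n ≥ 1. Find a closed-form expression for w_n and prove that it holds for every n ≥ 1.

w_n = -(-2)^n - 3^(n + 1)

Computing the first terms: w_1 = -7, w_2 = -31, w_3 = -73. This suggests w_n = -(-2)^n - 3^(n + 1).
For the base case n = 1: the formula gives -7 = -7 = w_1.
Inductive step: suppose the statement holds for some r ≥ 1, so w_r = -(-2)^r - 3^(r + 1).
Then w_{r+1} = -2·w_r - 15·3^r = -2·(-(-2)^r - 3^(r + 1)) - 15·3^r = -(-2)^(r + 1) - 3^(r + 2) = -(-2)^(r+1) - 3^((r+1) + 1),
which is the claimed formula at n = r+1.
By the principle of mathematical induction, the result holds for all n ≥ 1.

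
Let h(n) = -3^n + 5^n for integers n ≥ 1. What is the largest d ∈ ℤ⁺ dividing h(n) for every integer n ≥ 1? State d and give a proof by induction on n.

Computing the first values: h(1) = 2 and h(2) = 16; gcd(2, 16) = 2, so d ≤ 2.
We prove 2 | -3^n + 5^n for all n ≥ 1 by induction on n.
Base step (n = 1): h(1) = 2 = 2·(1), so 2 | h(1).
Suppose the result is true for n = i, i.e. 2 | h(i). Then
5^{i+1} − 3^{i+1} = 5·5^i − 3·3^i = 5·(5^i − 3^i) + (2)·3^i. The first term is divisible by 2 by the inductive hypothesis, and the second term (2)·3^i is divisible by 2 since 2 | 2. Hence 2 | h(i+1).
Hence, by induction on n, the claim holds for every n ≥ 1.
Therefore the largest such d is 2.

d = 2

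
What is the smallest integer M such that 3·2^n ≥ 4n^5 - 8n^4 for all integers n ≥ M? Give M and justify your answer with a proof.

At n = 22: 12582912 < 18740480, so the inequality fails and M ≥ 23. We prove 3·2^n ≥ 4n^5 - 8n^4 for all n ≥ 23.
When n = 23: 3·2^n = 25165824 and 4n^5 - 8n^4 = 23506644, so 25165824 ≥ 23506644.
Inductive step: assume the claim holds for n = p, so 3·2^p ≥ 4p^5 - 8p^4.
Then 3·2^(p + 1) = 2·(3·2^p) ≥ 2·(4p^5 - 8p^4).
Also, for p ≥ 23 we have 2·(4p^5 - 8p^4) ≥ 4(p+1)^5 - 8(p+1)^4, since 2·(4p^5 - 8p^4) − (4(p+1)^5 - 8(p+1)^4) = 4p^5 - 28p^4 - 8p^3 + 8p^2 + 12p + 4, which is nonnegative for all p ≥ 23.
Combining, 3·2^(p + 1) ≥ 4(p+1)^5 - 8(p+1)^4.
By induction, the statement is established for all n ≥ 23.
Hence the smallest such M is 23.

M = 23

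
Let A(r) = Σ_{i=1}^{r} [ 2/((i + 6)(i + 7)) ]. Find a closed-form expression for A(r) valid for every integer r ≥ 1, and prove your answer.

We claim A(r) = 2r/(7(r + 7)) for all r ≥ 1.
For the base case r = 1: A(1) = 1/28, and the closed form gives 1/28. They agree.
Inductive step: suppose the statement holds for some i ≥ 1, so A(i) = 2i/(7(i + 7)).
Then A(i+1) = A(i) + (2/((i + 7)(i + 8))) = (2i/(7(i + 7))) + (2/((i + 7)(i + 8))).
Simplifying, A(i+1) = 2(i + 1)/(7(i + 8)) = 2(i+1)/(7((i+1) + 7)),
which is the closed form with r = i+1.
By induction, the statement is established for all r ≥ 1.

A(r) = 2r/(7(r + 7))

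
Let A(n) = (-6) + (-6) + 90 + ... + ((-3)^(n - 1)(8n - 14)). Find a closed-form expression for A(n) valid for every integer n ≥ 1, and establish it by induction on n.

We claim A(n) = (-3)^n(-2n + 3) - 3 for all n ≥ 1.
For the base case n = 1: A(1) = -6, and the closed form gives -6. They agree.
For the inductive step, assume it holds for an arbitrary r ≥ 1, so A(r) = (-3)^r(-2r + 3) - 3.
Then A(r+1) = A(r) + ((-3)^r(8r - 6)) = ((-3)^r(-2r + 3) - 3) + ((-3)^r(8r - 6)).
Simplifying, A(r+1) = 6(-3)^r·r - 3(-3)^r - 3 = (-3)^(r+1)(-2(r+1) + 3) - 3,
which is the closed form with n = r+1.
By the principle of mathematical induction, the result holds for all n ≥ 1.

A(n) = (-3)^n(-2n + 3) - 3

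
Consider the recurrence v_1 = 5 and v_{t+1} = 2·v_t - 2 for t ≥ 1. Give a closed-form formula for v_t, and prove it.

Computing the first terms: v_1 = 5, v_2 = 8, v_3 = 14. This suggests v_t = 3·2^(t - 1) + 2.
For the base case t = 1: the formula gives 5 = 5 = v_1.
Inductive step: assume the claim holds for t = p, so v_p = 3·2^(p - 1) + 2.
Then v_{p+1} = 2·v_p - 2 = 2·(3·2^(p - 1) + 2) - 2 = 3·2^p + 2 = 3·2^((p+1) - 1) + 2,
which is the claimed formula at t = p+1.
This completes the induction.

v_t = 3·2^(t - 1) + 2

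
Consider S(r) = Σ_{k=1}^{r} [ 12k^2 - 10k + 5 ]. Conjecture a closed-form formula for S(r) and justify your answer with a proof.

We claim S(r) = r(4r^2 + r + 2) for all r ≥ 1.
For the base case r = 1: S(1) = 7, and the closed form gives 7. They agree.
Suppose the result is true for r = k, so S(k) = k(4k^2 + k + 2).
Then S(k+1) = S(k) + (12k^2 + 14k + 7) = (k(4k^2 + k + 2)) + (12k^2 + 14k + 7).
Simplifying, S(k+1) = (k + 1)(4k^2 + 9k + 7) = (k+1)(4(k+1)^2 + (k+1) + 2),
which is the closed form with r = k+1.
By the principle of mathematical induction, the result holds for all r ≥ 1.

S(r) = r(4r^2 + r + 2)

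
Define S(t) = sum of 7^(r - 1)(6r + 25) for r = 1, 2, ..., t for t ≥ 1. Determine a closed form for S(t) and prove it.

S(t) = 7^t(t + 4) - 4

We claim S(t) = 7^t(t + 4) - 4 for all t ≥ 1.
Base step (t = 1): S(1) = 31, and the closed form gives 31. They agree.
Suppose the result is true for t = r, so S(r) = 7^r(r + 4) - 4.
Then S(r+1) = S(r) + (7^r(6r + 31)) = (7^r(r + 4) - 4) + (7^r(6r + 31)).
Simplifying, S(r+1) = 7·7^r·r + 35·7^r - 4 = 7^(r+1)((r+1) + 4) - 4,
which is the closed form with t = r+1.
Hence, by induction on t, the claim holds for every t ≥ 1.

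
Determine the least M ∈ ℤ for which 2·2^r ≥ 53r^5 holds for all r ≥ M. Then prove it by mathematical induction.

At r = 29: 1073741824 < 1087090897, so the inequality fails and M ≥ 30. We prove 2·2^r ≥ 53r^5 for all r ≥ 30.
Base case (r = 30): 2·2^r = 2147483648 and 53r^5 = 1287900000, so 2147483648 ≥ 1287900000.
Inductive step: assume the claim holds for r = i, so 2·2^i ≥ 53i^5.
Then 2·2^(i + 1) = 2·(2·2^i) ≥ 2·(53i^5).
Also, for i ≥ 30 we have 2·(53i^5) ≥ 53(i+1)^5, since 2 ≥ (1 + 1/i)^5 for all i ≥ 30.
Combining, 2·2^(i + 1) ≥ 53(i+1)^5.
Hence, by induction on r, the claim holds for every r ≥ 30.
Hence the smallest such M is 30.

M = 30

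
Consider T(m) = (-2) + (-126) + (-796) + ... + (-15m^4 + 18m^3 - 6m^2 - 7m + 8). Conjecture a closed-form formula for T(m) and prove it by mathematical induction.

T(m) = -m(3m^4 + 3m^3 - 2m^2 + 2m - 4)

We claim T(m) = -m(3m^4 + 3m^3 - 2m^2 + 2m - 4) for all m ≥ 1.
When m = 1: T(1) = -2, and the closed form gives -2. They agree.
Inductive step: assume the claim holds for m = i, so T(i) = i(-3i^4 - 3i^3 + 2i^2 - 2i + 4).
Then T(i+1) = T(i) + (-15i^4 - 42i^3 - 42i^2 - 25i - 2) = (i(-3i^4 - 3i^3 + 2i^2 - 2i + 4)) + (-15i^4 - 42i^3 - 42i^2 - 25i - 2).
Simplifying, T(i+1) = -(i + 1)(3i^4 + 15i^3 + 25i^2 + 19i + 2) = -(i+1)(3(i+1)^4 + 3(i+1)^3 - 2(i+1)^2 + 2(i+1) - 4),
which is the closed form with m = i+1.
By the principle of mathematical induction, the result holds for all m ≥ 1.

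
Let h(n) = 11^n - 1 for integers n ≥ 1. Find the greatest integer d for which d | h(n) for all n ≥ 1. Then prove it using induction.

Computing the first values: h(1) = 10 and h(2) = 120; gcd(10, 120) = 10, so d ≤ 10.
We prove 10 | 11^n - 1 for all n ≥ 1 by induction on n.
When n = 1: h(1) = 10 = 10·(1), so 10 | h(1).
Inductive step: suppose the statement holds for some p ≥ 1, i.e. 10 | h(p). Then
11^{p+1} − 1^{p+1} = 11·11^p − 1·1^p = 11·(11^p − 1^p) + (10)·1^p. The first term is divisible by 10 by the inductive hypothesis, and the second term (10)·1^p is divisible by 10 since 10 | 10. Hence 10 | h(p+1).
By induction, the statement is established for all n ≥ 1.
Therefore the largest such d is 10.

d = 10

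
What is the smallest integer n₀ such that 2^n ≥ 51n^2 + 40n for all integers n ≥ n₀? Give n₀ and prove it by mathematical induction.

At n = 13: 8192 < 9139, so the inequality fails and n₀ ≥ 14. We prove 2^n ≥ 51n^2 + 40n for all n ≥ 14.
For the base case n = 14: 2^n = 16384 and 51n^2 + 40n = 10556, so 16384 ≥ 10556.
Inductive step: assume the claim holds for n = m, so 2^m ≥ 51m^2 + 40m.
Then 2^(m + 1) = 2·(2^m) ≥ 2·(51m^2 + 40m).
Also, for m ≥ 14 we have 2·(51m^2 + 40m) ≥ 51(m+1)^2 + 40(m+1), since 2·(51m^2 + 40m) − (51(m+1)^2 + 40(m+1)) = 51m^2 - 62m - 91, which is nonnegative for all m ≥ 14.
Combining, 2^(m + 1) ≥ 51(m+1)^2 + 40(m+1).
Hence, by induction on n, the claim holds for every n ≥ 14.
Hence the smallest such n₀ is 14.

n₀ = 14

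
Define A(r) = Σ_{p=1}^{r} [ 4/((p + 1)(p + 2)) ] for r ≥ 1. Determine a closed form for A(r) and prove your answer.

A(r) = 2r/(r + 2)

We claim A(r) = 2r/(r + 2) for all r ≥ 1.
When r = 1: A(1) = 2/3, and the closed form gives 2/3. They agree.
Inductive step: suppose the statement holds for some p ≥ 1, so A(p) = 2p/(p + 2).
Then A(p+1) = A(p) + (4/((p + 2)(p + 3))) = (2p/(p + 2)) + (4/((p + 2)(p + 3))).
Simplifying, A(p+1) = 2(p + 1)/(p + 3) = 2(p+1)/((p+1) + 2),
which is the closed form with r = p+1.
By induction, the statement is established for all r ≥ 1.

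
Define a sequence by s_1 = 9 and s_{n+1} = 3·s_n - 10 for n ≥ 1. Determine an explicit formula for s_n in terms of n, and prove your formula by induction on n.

Computing the first terms: s_1 = 9, s_2 = 17, s_3 = 41. This suggests s_n = 4·3^(n - 1) + 5.
Base step (n = 1): the formula gives 9 = 9 = s_1.
Inductive step: suppose the statement holds for some k ≥ 1, so s_k = 4·3^(k - 1) + 5.
Then s_{k+1} = 3·s_k - 10 = 3·(4·3^(k - 1) + 5) - 10 = 4·3^k + 5 = 4·3^((k+1) - 1) + 5,
which is the claimed formula at n = k+1.
Hence, by induction on n, the claim holds for every n ≥ 1.

s_n = 4·3^(n - 1) + 5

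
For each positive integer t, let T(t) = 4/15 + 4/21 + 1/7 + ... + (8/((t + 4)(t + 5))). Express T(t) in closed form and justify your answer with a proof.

T(t) = 8t/(5(t + 5))

We claim T(t) = 8t/(5(t + 5)) for all t ≥ 1.
For the base case t = 1: T(1) = 4/15, and the closed form gives 4/15. They agree.
Inductive step: suppose the statement holds for some j ≥ 1, so T(j) = 8j/(5(j + 5)).
Then T(j+1) = T(j) + (8/((j + 5)(j + 6))) = (8j/(5(j + 5))) + (8/((j + 5)(j + 6))).
Simplifying, T(j+1) = 8(j + 1)/(5(j + 6)) = 8(j+1)/(5((j+1) + 5)),
which is the closed form with t = j+1.
By the principle of mathematical induction, the result holds for all t ≥ 1.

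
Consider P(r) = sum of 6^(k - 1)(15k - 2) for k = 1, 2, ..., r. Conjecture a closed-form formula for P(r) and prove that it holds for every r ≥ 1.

We claim P(r) = 6^r(3r - 1) + 1 for all r ≥ 1.
Base case (r = 1): P(1) = 13, and the closed form gives 13. They agree.
Inductive step: suppose the statement holds for some k ≥ 1, so P(k) = 6^k(3k - 1) + 1.
Then P(k+1) = P(k) + (6^k(15k + 13)) = (6^k(3k - 1) + 1) + (6^k(15k + 13)).
Simplifying, P(k+1) = 18·6^k·k + 12·6^k + 1 = 6^(k+1)(3(k+1) - 1) + 1,
which is the closed form with r = k+1.
Hence, by induction on r, the claim holds for every r ≥ 1.

P(r) = 6^r(3r - 1) + 1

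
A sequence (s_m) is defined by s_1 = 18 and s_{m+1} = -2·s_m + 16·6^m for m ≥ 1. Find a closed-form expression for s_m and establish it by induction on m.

s_m = -3(-2)^m + 2·6^m

Computing the first terms: s_1 = 18, s_2 = 60, s_3 = 456. This suggests s_m = -3(-2)^m + 2·6^m.
For the base case m = 1: the formula gives 18 = 18 = s_1.
For the inductive step, assume it holds for an arbitrary j ≥ 1, so s_j = -3(-2)^j + 2·6^j.
Then s_{j+1} = -2·s_j + 16·6^j = -2·(-3(-2)^j + 2·6^j) + 16·6^j = -3(-2)^(j + 1) + 2·6^(j + 1),
which is the claimed formula at m = j+1.
By induction, the statement is established for all m ≥ 1.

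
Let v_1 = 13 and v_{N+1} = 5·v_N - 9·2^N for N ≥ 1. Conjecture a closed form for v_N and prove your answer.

v_N = 3·2^N + 7·5^(N - 1)

Computing the first terms: v_1 = 13, v_2 = 47, v_3 = 199. This suggests v_N = 3·2^N + 7·5^(N - 1).
Base case (N = 1): the formula gives 13 = 13 = v_1.
Inductive step: suppose the statement holds for some j ≥ 1, so v_j = 3·2^j + 7·5^(j - 1).
Then v_{j+1} = 5·v_j - 9·2^j = 5·(3·2^j + 7·5^(j - 1)) - 9·2^j = 3·2^(j + 1) + 7·5^j = 3·2^(j+1) + 7·5^((j+1) - 1),
which is the claimed formula at N = j+1.
By the principle of mathematical induction, the result holds for all N ≥ 1.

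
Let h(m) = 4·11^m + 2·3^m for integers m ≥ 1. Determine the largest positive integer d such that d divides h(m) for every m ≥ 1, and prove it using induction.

d = 2

Computing the first values: h(1) = 50 and h(2) = 502; gcd(50, 502) = 2, so d ≤ 2.
We prove 2 | 4·11^m + 2·3^m for all m ≥ 1 by induction on m.
When m = 1: h(1) = 50 = 2·(25), so 2 | h(1).
For the inductive step, assume it holds for an arbitrary k ≥ 1, i.e. 2 | h(k). Then
h(k+1) − 11·h(k) = (4·11^(k+1) + 2·3^(k+1)) − 11·(4·11^k + 2·3^k) = (2)·3^k·(3 − 11) = (-16)·3^k. Since 2 | h(k) by the inductive hypothesis, 2 | 11·h(k); and 2 | -16 since -16 = 2·-8. Therefore 2 | h(k+1).
This completes the induction.
Therefore the largest such d is 2.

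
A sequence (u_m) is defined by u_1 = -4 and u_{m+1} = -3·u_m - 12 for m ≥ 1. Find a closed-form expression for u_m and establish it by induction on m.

Computing the first terms: u_1 = -4, u_2 = 0, u_3 = -12. This suggests u_m = -(-3)^(m - 1) - 3.
Base case (m = 1): the formula gives -4 = -4 = u_1.
Suppose the result is true for m = p, so u_p = -(-3)^(p - 1) - 3.
Then u_{p+1} = -3·u_p - 12 = -3·(-(-3)^(p - 1) - 3) - 12 = -(-3)^p - 3 = -(-3)^((p+1) - 1) - 3,
which is the claimed formula at m = p+1.
Hence, by induction on m, the claim holds for every m ≥ 1.

u_m = -(-3)^(m - 1) - 3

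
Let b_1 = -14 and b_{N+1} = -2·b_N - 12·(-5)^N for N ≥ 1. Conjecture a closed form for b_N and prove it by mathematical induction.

Computing the first terms: b_1 = -14, b_2 = 88, b_3 = -476. This suggests b_N = -3(-2)^N + 4(-5)^N.
Base step (N = 1): the formula gives -14 = -14 = b_1.
Inductive step: suppose the statement holds for some k ≥ 1, so b_k = -3(-2)^k + 4(-5)^k.
Then b_{k+1} = -2·b_k - 12·(-5)^k = -2·(-3(-2)^k + 4(-5)^k) - 12·(-5)^k = -3(-2)^(k + 1) + 4(-5)^(k + 1),
which is the claimed formula at N = k+1.
By the principle of mathematical induction, the result holds for all N ≥ 1.

b_N = -3(-2)^N + 4(-5)^N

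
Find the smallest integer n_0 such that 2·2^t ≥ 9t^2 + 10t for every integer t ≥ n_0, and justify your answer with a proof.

At t = 8: 512 < 656, so the inequality fails and n_0 ≥ 9. We prove 2·2^t ≥ 9t^2 + 10t for all t ≥ 9.
When t = 9: 2·2^t = 1024 and 9t^2 + 10t = 819, so 1024 ≥ 819.
For the inductive step, assume it holds for an arbitrary m ≥ 9, so 2·2^m ≥ 9m^2 + 10m.
Then 2·2^(m + 1) = 2·(2·2^m) ≥ 2·(9m^2 + 10m).
Also, for m ≥ 9 we have 2·(9m^2 + 10m) ≥ 9(m+1)^2 + 10(m+1), since 2·(9m^2 + 10m) − (9(m+1)^2 + 10(m+1)) = 9m^2 - 8m - 19, which is nonnegative for all m ≥ 9.
Combining, 2·2^(m + 1) ≥ 9(m+1)^2 + 10(m+1).
By induction, the statement is established for all t ≥ 9.
Hence the smallest such n_0 is 9.

n_0 = 9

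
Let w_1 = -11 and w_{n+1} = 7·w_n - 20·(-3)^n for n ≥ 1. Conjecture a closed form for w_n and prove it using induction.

Computing the first terms: w_1 = -11, w_2 = -17, w_3 = -299. This suggests w_n = 2(-3)^n - 5·7^(n - 1).
For the base case n = 1: the formula gives -11 = -11 = w_1.
For the inductive step, assume it holds for an arbitrary m ≥ 1, so w_m = 2(-3)^m - 5·7^(m - 1).
Then w_{m+1} = 7·w_m - 20·(-3)^m = 7·(2(-3)^m - 5·7^(m - 1)) - 20·(-3)^m = 2(-3)^(m + 1) - 5·7^m = 2(-3)^(m+1) - 5·7^((m+1) - 1),
which is the claimed formula at n = m+1.
This completes the induction.

w_n = 2(-3)^n - 5·7^(n - 1)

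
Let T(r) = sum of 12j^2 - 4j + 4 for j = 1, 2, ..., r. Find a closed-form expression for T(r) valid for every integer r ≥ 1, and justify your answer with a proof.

We claim T(r) = 4r(r^2 + r + 1) for all r ≥ 1.
Base case (r = 1): T(1) = 12, and the closed form gives 12. They agree.
Inductive step: assume the claim holds for r = j, so T(j) = 4j(j^2 + j + 1).
Then T(j+1) = T(j) + (-4j + 12(j + 1)^2) = (4j(j^2 + j + 1)) + (-4j + 12(j + 1)^2).
Simplifying, T(j+1) = 4(j + 1)(j^2 + 3j + 3) = 4(j+1)((j+1)^2 + (j+1) + 1),
which is the closed form with r = j+1.
By induction, the statement is established for all r ≥ 1.

T(r) = 4r(r^2 + r + 1)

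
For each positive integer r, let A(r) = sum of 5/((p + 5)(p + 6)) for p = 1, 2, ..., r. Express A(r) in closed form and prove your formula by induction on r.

A(r) = 5r/(6(r + 6))

We claim A(r) = 5r/(6(r + 6)) for all r ≥ 1.
For the base case r = 1: A(1) = 5/42, and the closed form gives 5/42. They agree.
Suppose the result is true for r = p, so A(p) = 5p/(6(p + 6)).
Then A(p+1) = A(p) + (5/((p + 6)(p + 7))) = (5p/(6(p + 6))) + (5/((p + 6)(p + 7))).
Simplifying, A(p+1) = 5(p + 1)/(6(p + 7)) = 5(p+1)/(6((p+1) + 6)),
which is the closed form with r = p+1.
By the principle of mathematical induction, the result holds for all r ≥ 1.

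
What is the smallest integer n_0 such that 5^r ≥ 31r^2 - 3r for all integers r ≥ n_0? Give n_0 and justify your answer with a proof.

At r = 3: 125 < 270, so the inequality fails and n_0 ≥ 4. We prove 5^r ≥ 31r^2 - 3r for all r ≥ 4.
When r = 4: 5^r = 625 and 31r^2 - 3r = 484, so 625 ≥ 484.
Suppose the result is true for r = j, so 5^j ≥ 31j^2 - 3j.
Then 5^(j + 1) = 5·(5^j) ≥ 5·(31j^2 - 3j).
Also, for j ≥ 4 we have 5·(31j^2 - 3j) ≥ 31(j+1)^2 - 3(j+1), since 5·(31j^2 - 3j) − (31(j+1)^2 - 3(j+1)) = 124j^2 - 74j - 28, which is nonnegative for all j ≥ 4.
Combining, 5^(j + 1) ≥ 31(j+1)^2 - 3(j+1).
By the principle of mathematical induction, the result holds for all r ≥ 4.
Hence the smallest such n_0 is 4.

n_0 = 4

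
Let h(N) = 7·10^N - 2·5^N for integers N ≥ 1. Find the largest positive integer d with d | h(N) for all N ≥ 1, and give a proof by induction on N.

d = 10

Computing the first values: h(1) = 60 and h(2) = 650; gcd(60, 650) = 10, so d ≤ 10.
We prove 10 | 7·10^N - 2·5^N for all N ≥ 1 by induction on N.
Base step (N = 1): h(1) = 60 = 10·(6), so 10 | h(1).
For the inductive step, assume it holds for an arbitrary j ≥ 1, i.e. 10 | h(j). Then
h(j+1) − 10·h(j) = (7·10^(j+1) - 2·5^(j+1)) − 10·(7·10^j - 2·5^j) = (-2)·5^j·(5 − 10) = (10)·5^j. Since 10 | h(j) by the inductive hypothesis, 10 | 10·h(j); and 10 | 10 since 10 = 10·1. Therefore 10 | h(j+1).
Hence, by induction on N, the claim holds for every N ≥ 1.
Therefore the largest such d is 10.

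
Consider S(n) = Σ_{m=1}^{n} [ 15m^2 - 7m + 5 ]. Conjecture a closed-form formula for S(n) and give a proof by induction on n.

We claim S(n) = n(5n^2 + 4n + 4) for all n ≥ 1.
For the base case n = 1: S(1) = 13, and the closed form gives 13. They agree.
Inductive step: suppose the statement holds for some m ≥ 1, so S(m) = m(5m^2 + 4m + 4).
Then S(m+1) = S(m) + (15m^2 + 23m + 13) = (m(5m^2 + 4m + 4)) + (15m^2 + 23m + 13).
Simplifying, S(m+1) = (m + 1)(5m^2 + 14m + 13) = (m+1)(5(m+1)^2 + 4(m+1) + 4),
which is the closed form with n = m+1.
By the principle of mathematical induction, the result holds for all n ≥ 1.

S(n) = n(5n^2 + 4n + 4)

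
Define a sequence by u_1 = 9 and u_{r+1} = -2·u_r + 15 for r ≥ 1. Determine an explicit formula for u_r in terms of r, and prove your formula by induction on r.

u_r = (-2)^(r + 1) + 5

Computing the first terms: u_1 = 9, u_2 = -3, u_3 = 21. This suggests u_r = (-2)^(r + 1) + 5.
Base step (r = 1): the formula gives 9 = 9 = u_1.
For the inductive step, assume it holds for an arbitrary m ≥ 1, so u_m = (-2)^(m + 1) + 5.
Then u_{m+1} = -2·u_m + 15 = -2·((-2)^(m + 1) + 5) + 15 = (-2)^(m + 2) + 5 = (-2)^((m+1) + 1) + 5,
which is the claimed formula at r = m+1.
This completes the induction.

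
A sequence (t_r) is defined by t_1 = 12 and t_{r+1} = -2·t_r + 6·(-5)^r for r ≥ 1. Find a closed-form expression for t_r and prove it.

t_r = -(-2)^r - 2(-5)^r

Computing the first terms: t_1 = 12, t_2 = -54, t_3 = 258. This suggests t_r = -(-2)^r - 2(-5)^r.
When r = 1: the formula gives 12 = 12 = t_1.
Suppose the result is true for r = k, so t_k = -(-2)^k - 2(-5)^k.
Then t_{k+1} = -2·t_k + 6·(-5)^k = -2·(-(-2)^k - 2(-5)^k) + 6·(-5)^k = -(-2)^(k + 1) - 2(-5)^(k + 1),
which is the claimed formula at r = k+1.
Hence, by induction on r, the claim holds for every r ≥ 1.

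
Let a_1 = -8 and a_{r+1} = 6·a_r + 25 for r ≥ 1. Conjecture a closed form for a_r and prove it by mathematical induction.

Computing the first terms: a_1 = -8, a_2 = -23, a_3 = -113. This suggests a_r = -3·6^(r - 1) - 5.
When r = 1: the formula gives -8 = -8 = a_1.
For the inductive step, assume it holds for an arbitrary k ≥ 1, so a_k = -3·6^(k - 1) - 5.
Then a_{k+1} = 6·a_k + 25 = 6·(-3·6^(k - 1) - 5) + 25 = -3·6^k - 5 = -3·6^((k+1) - 1) - 5,
which is the claimed formula at r = k+1.
Hence, by induction on r, the claim holds for every r ≥ 1.

a_r = -3·6^(r - 1) - 5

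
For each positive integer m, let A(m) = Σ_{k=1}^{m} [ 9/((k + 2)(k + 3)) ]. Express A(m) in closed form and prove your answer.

We claim A(m) = 3m/(m + 3) for all m ≥ 1.
For the base case m = 1: A(1) = 3/4, and the closed form gives 3/4. They agree.
Inductive step: suppose the statement holds for some k ≥ 1, so A(k) = 3k/(k + 3).
Then A(k+1) = A(k) + (9/((k + 3)(k + 4))) = (3k/(k + 3)) + (9/((k + 3)(k + 4))).
Simplifying, A(k+1) = 3(k + 1)/(k + 4) = 3(k+1)/((k+1) + 3),
which is the closed form with m = k+1.
This completes the induction.

A(m) = 3m/(m + 3)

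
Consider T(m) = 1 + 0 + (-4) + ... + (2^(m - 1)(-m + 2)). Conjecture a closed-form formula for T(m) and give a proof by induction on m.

We claim T(m) = 2^m(-m + 3) - 3 for all m ≥ 1.
For the base case m = 1: T(1) = 1, and the closed form gives 1. They agree.
Inductive step: suppose the statement holds for some j ≥ 1, so T(j) = 2^j(-j + 3) - 3.
Then T(j+1) = T(j) + (2^j(-j + 1)) = (2^j(-j + 3) - 3) + (2^j(-j + 1)).
Simplifying, T(j+1) = -2^(j + 1)j + 2^(j + 2) - 3 = 2^(j+1)(-(j+1) + 3) - 3,
which is the closed form with m = j+1.
Hence, by induction on m, the claim holds for every m ≥ 1.

T(m) = 2^m(-m + 3) - 3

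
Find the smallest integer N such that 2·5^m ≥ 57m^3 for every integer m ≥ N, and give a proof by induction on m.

At m = 5: 6250 < 7125, so the inequality fails and N ≥ 6. We prove 2·5^m ≥ 57m^3 for all m ≥ 6.
Base step (m = 6): 2·5^m = 31250 and 57m^3 = 12312, so 31250 ≥ 12312.
For the inductive step, assume it holds for an arbitrary k ≥ 6, so 2·5^k ≥ 57k^3.
Then 2·5^(k + 1) = 5·(2·5^k) ≥ 5·(57k^3).
Also, for k ≥ 6 we have 5·(57k^3) ≥ 57(k+1)^3, since 5 ≥ (1 + 1/k)^3 for all k ≥ 6.
Combining, 2·5^(k + 1) ≥ 57(k+1)^3.
By induction, the statement is established for all m ≥ 6.
Hence the smallest such N is 6.

N = 6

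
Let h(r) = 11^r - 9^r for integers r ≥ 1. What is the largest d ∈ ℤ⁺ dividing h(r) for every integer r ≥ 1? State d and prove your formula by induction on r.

Computing the first values: h(1) = 2 and h(2) = 40; gcd(2, 40) = 2, so d ≤ 2.
We prove 2 | 11^r - 9^r for all r ≥ 1 by induction on r.
For the base case r = 1: h(1) = 2 = 2·(1), so 2 | h(1).
Inductive step: assume the claim holds for r = j, i.e. 2 | h(j). Then
11^{j+1} − 9^{j+1} = 11·11^j − 9·9^j = 11·(11^j − 9^j) + (2)·9^j. The first term is divisible by 2 by the inductive hypothesis, and the second term (2)·9^j is divisible by 2 since 2 | 2. Hence 2 | h(j+1).
By the principle of mathematical induction, the result holds for all r ≥ 1.
Therefore the largest such d is 2.

d = 2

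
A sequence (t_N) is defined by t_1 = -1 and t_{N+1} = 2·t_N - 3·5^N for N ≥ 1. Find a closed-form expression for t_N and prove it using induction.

t_N = 2^(N + 1) - 5^N

Computing the first terms: t_1 = -1, t_2 = -17, t_3 = -109. This suggests t_N = 2^(N + 1) - 5^N.
Base step (N = 1): the formula gives -1 = -1 = t_1.
For the inductive step, assume it holds for an arbitrary r ≥ 1, so t_r = 2^(r + 1) - 5^r.
Then t_{r+1} = 2·t_r - 3·5^r = 2·(2^(r + 1) - 5^r) - 3·5^r = 2^(r + 2) - 5^(r + 1) = 2^((r+1) + 1) - 5^(r+1),
which is the claimed formula at N = r+1.
This completes the induction.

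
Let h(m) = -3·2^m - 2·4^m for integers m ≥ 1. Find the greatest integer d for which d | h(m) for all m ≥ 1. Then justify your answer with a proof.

Computing the first values: h(1) = -14 and h(2) = -44; gcd(-14, -44) = 2, so d ≤ 2.
We prove 2 | -3·2^m - 2·4^m for all m ≥ 1 by induction on m.
Base case (m = 1): h(1) = -14 = 2·(-7), so 2 | h(1).
Inductive step: assume the claim holds for m = p, i.e. 2 | h(p). Then
h(p+1) − 4·h(p) = (-3·2^(p+1) - 2·4^(p+1)) − 4·(-3·2^p - 2·4^p) = (-3)·2^p·(2 − 4) = (6)·2^p. Since 2 | h(p) by the inductive hypothesis, 2 | 4·h(p); and 2 | 6 since 6 = 2·3. Therefore 2 | h(p+1).
By induction, the statement is established for all m ≥ 1.
Therefore the largest such d is 2.

d = 2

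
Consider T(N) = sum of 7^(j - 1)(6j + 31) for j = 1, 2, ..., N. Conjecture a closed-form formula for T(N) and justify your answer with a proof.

T(N) = 7^N(N + 5) - 5

We claim T(N) = 7^N(N + 5) - 5 for all N ≥ 1.
Base step (N = 1): T(1) = 37, and the closed form gives 37. They agree.
Inductive step: assume the claim holds for N = j, so T(j) = 7^j(j + 5) - 5.
Then T(j+1) = T(j) + (7^j(6j + 37)) = (7^j(j + 5) - 5) + (7^j(6j + 37)).
Simplifying, T(j+1) = 7·7^j·j + 42·7^j - 5 = 7^(j+1)((j+1) + 5) - 5,
which is the closed form with N = j+1.
Hence, by induction on N, the claim holds for every N ≥ 1.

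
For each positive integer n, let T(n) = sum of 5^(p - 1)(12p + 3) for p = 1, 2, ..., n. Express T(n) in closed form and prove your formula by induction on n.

T(n) = 3·5^n·n

We claim T(n) = 3·5^n·n for all n ≥ 1.
Base step (n = 1): T(1) = 15, and the closed form gives 15. They agree.
Suppose the result is true for n = p, so T(p) = 3·5^p·p.
Then T(p+1) = T(p) + (5^p(12p + 15)) = (3·5^p·p) + (5^p(12p + 15)).
Simplifying, T(p+1) = 15·5^p(p + 1) = 3·5^(p+1)·(p+1),
which is the closed form with n = p+1.
Hence, by induction on n, the claim holds for every n ≥ 1.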